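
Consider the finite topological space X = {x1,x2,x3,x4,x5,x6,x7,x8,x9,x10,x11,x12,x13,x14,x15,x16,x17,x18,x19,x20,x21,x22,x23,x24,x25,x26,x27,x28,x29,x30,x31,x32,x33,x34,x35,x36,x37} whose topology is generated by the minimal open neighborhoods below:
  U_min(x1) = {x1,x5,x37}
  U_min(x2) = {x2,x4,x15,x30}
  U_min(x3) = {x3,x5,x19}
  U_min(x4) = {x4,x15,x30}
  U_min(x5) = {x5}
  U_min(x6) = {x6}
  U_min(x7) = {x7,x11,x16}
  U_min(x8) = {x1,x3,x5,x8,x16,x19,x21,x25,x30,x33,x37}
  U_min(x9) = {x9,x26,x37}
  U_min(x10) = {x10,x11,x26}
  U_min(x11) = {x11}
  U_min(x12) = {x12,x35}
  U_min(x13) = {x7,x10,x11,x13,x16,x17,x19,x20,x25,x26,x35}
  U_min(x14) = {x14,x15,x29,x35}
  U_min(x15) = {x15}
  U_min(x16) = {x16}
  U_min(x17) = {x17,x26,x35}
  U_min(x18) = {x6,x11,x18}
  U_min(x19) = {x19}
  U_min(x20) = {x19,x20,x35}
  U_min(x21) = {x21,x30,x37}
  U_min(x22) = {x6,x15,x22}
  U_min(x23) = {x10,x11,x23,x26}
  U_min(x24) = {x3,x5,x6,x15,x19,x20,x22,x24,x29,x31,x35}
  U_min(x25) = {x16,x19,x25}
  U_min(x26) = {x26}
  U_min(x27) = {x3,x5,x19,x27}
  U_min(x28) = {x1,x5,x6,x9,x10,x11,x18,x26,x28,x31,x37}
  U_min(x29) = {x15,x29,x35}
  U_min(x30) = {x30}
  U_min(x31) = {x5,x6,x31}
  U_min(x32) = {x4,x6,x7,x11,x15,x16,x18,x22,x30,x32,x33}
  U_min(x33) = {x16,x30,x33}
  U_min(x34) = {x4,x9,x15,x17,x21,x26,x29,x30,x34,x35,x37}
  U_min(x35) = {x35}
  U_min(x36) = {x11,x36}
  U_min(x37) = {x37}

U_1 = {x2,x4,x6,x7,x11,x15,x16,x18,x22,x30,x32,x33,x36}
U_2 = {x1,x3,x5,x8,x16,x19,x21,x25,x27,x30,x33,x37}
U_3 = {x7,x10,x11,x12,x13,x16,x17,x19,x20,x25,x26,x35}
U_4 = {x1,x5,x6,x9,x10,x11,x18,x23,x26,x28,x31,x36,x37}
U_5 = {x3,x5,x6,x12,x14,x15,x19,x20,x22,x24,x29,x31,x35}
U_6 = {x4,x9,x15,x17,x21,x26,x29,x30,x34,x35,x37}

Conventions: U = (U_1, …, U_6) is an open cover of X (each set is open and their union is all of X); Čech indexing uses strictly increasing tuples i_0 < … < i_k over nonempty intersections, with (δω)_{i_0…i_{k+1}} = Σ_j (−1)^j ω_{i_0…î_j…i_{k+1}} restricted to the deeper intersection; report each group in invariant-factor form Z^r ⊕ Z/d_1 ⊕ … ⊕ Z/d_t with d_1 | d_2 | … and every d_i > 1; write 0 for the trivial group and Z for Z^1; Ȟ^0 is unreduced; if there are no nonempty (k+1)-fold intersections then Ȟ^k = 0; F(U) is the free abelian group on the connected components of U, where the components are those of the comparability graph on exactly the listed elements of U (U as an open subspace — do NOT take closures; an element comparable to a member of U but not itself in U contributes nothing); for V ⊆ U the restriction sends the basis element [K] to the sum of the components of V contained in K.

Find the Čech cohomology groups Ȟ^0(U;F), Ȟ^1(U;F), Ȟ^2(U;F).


Ȟ^0 = Z,  Ȟ^1 = 0,  Ȟ^2 = Z/2

intersection data:
  U12={x16,x30,x33} U13={x7,x11,x16} U14={x6,x11,x18,x36} U15={x6,x15,x22} U16={x4,x15,x30} U23={x16,x19,x25} U24={x1,x5,x37} U25={x3,x5,x19} U26={x21,x30,x37} U34={x10,x11,x26} U35={x12,x19,x20,x35} U36={x17,x26,x35} U45={x5,x6,x31} U46={x9,x26,x37} U56={x15,x29,x35}
  U123={x16} U126={x30} U134={x11} U145={x6} U156={x15} U235={x19} U245={x5} U246={x37} U346={x26} U356={x35}
components per intersection:
  U1: {x2,x4,x6,x7,x11,x15,x16,x18,x22,x30,x32,x33,x36}
  U2: {x1,x3,x5,x8,x16,x19,x21,x25,x27,x30,x33,x37}
  U3: {x7,x10,x11,x12,x13,x16,x17,x19,x20,x25,x26,x35}
  U4: {x1,x5,x6,x9,x10,x11,x18,x23,x26,x28,x31,x36,x37}
  U5: {x3,x5,x6,x12,x14,x15,x19,x20,x22,x24,x29,x31,x35}
  U6: {x4,x9,x15,x17,x21,x26,x29,x30,x34,x35,x37}
  U12: {x16,x30,x33}
  U13: {x7,x11,x16}
  U14: {x6,x11,x18,x36}
  U15: {x6,x15,x22}
  U16: {x4,x15,x30}
  U23: {x16,x19,x25}
  U24: {x1,x5,x37}
  U25: {x3,x5,x19}
  U26: {x21,x30,x37}
  U34: {x10,x11,x26}
  U35: {x12,x19,x20,x35}
  U36: {x17,x26,x35}
  U45: {x5,x6,x31}
  U46: {x9,x26,x37}
  U56: {x15,x29,x35}
  U123: {x16}
  U126: {x30}
  U134: {x11}
  U145: {x6}
  U156: {x15}
  U235: {x19}
  U245: {x5}
  U246: {x37}
  U346: {x26}
  U356: {x35}
C dims 6,15,10; δ0: rk 5, SNF 1^5; δ1: rk 10, SNF 1^9·2
Ȟ^0 = (6 − 5) − 0 = 1, so Ȟ^0 ≅ Z
Ȟ^1 = (15 − 10) − 5 = 0, so Ȟ^1 ≅ 0
Ȟ^2 = (10 − 0) − 10 = 0 plus torsion [2], so Ȟ^2 ≅ Z/2


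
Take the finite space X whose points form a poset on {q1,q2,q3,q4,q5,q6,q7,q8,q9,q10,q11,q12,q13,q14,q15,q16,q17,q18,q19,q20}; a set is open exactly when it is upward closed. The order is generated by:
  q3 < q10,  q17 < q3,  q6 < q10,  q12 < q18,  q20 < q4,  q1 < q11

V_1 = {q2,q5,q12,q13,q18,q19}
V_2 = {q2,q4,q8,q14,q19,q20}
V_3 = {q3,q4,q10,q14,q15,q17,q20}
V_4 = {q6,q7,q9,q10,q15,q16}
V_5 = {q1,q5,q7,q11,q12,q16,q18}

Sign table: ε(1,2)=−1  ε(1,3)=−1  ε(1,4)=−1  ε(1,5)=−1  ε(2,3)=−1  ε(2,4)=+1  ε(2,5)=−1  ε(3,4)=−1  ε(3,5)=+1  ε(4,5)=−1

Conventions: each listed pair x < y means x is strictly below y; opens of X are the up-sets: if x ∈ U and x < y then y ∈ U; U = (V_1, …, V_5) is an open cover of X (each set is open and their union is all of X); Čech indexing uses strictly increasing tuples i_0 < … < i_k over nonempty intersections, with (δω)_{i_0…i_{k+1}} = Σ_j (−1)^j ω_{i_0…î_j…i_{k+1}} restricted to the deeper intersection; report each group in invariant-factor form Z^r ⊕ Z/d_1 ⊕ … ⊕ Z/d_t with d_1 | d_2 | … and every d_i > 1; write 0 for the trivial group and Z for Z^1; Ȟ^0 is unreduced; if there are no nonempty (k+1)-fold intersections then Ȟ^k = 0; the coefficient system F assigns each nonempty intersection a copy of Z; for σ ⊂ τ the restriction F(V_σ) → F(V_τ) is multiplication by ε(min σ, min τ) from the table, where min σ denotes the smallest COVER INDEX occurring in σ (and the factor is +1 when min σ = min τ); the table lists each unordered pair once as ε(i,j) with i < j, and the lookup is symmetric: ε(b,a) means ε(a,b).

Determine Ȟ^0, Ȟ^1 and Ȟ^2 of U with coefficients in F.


Ȟ^0 = 0, Ȟ^1 = Z/2, Ȟ^2 = 0

nonempty overlaps:
  V12={q2,q19} V15={q5,q12,q18} V23={q4,q14,q20} V34={q10,q15} V45={q7,q16}
C dims 5,5; δ0: rk 5, SNF 1^4·2
degree 0: 5−5−0 = 0 → Ȟ^0 ≅ 0
degree 1: 5−0−5 = 0 plus torsion [2] → Ȟ^1 ≅ Z/2
degree 2: 0−0−0 = 0 → Ȟ^2 ≅ 0


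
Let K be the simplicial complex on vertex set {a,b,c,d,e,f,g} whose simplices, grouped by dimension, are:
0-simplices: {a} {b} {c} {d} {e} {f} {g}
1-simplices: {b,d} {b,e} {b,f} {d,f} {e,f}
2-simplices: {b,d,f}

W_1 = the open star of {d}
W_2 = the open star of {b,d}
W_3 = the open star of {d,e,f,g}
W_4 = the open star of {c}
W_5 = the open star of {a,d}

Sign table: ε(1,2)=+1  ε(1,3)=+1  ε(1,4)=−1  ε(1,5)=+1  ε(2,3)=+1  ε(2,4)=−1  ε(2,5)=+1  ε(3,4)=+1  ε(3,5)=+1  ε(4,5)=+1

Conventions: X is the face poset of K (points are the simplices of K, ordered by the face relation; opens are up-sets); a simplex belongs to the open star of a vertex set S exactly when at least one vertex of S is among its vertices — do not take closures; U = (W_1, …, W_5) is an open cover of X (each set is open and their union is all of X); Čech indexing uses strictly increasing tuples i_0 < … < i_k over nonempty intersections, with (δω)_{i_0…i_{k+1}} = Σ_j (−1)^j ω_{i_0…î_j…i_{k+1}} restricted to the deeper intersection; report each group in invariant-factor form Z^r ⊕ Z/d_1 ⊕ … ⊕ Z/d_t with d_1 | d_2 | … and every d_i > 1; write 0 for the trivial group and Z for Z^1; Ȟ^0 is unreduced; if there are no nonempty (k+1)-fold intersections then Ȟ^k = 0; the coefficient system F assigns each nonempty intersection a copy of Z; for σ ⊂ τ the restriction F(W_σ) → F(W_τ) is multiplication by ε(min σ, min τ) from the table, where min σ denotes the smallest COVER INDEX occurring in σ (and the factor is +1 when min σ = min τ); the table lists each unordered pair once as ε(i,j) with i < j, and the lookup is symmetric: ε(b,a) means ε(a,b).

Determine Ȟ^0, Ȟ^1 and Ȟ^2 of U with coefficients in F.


Ȟ^0 = Z^2, Ȟ^1 = 0 and Ȟ^2 = 0

nonempty intersections:
  W1={{d},{b,d},{d,f},{b,d,f}} W2={{b},{d},{b,d},{b,e},{b,f},{d,f},{b,d,f}} W3={{d},{e},{f},{g},{b,d},{b,e},{b,f},{d,f},{e,f},{b,d,f}} W4={{c}} W5={{a},{d},{b,d},{d,f},{b,d,f}}
  W12={{d},{b,d},{d,f},{b,d,f}} W13={{d},{b,d},{d,f},{b,d,f}} W15={{d},{b,d},{d,f},{b,d,f}} W23={{d},{b,d},{b,e},{b,f},{d,f},{b,d,f}} W25={{d},{b,d},{d,f},{b,d,f}} W35={{d},{b,d},{d,f},{b,d,f}}
  W123={{d},{b,d},{d,f},{b,d,f}} W125={{d},{b,d},{d,f},{b,d,f}} W135={{d},{b,d},{d,f},{b,d,f}} W235={{d},{b,d},{d,f},{b,d,f}}
  W1235={{d},{b,d},{d,f},{b,d,f}}
C dims 5,6,4,1; δ0: rk 3, SNF 1^3; δ1: rk 3, SNF 1^3; δ2: rk 1, SNF 1^1
Ȟ^0: (5−3)−0=2 ⇒ Z^2
Ȟ^1: (6−3)−3=0 ⇒ 0
Ȟ^2: (4−1)−3=0 ⇒ 0


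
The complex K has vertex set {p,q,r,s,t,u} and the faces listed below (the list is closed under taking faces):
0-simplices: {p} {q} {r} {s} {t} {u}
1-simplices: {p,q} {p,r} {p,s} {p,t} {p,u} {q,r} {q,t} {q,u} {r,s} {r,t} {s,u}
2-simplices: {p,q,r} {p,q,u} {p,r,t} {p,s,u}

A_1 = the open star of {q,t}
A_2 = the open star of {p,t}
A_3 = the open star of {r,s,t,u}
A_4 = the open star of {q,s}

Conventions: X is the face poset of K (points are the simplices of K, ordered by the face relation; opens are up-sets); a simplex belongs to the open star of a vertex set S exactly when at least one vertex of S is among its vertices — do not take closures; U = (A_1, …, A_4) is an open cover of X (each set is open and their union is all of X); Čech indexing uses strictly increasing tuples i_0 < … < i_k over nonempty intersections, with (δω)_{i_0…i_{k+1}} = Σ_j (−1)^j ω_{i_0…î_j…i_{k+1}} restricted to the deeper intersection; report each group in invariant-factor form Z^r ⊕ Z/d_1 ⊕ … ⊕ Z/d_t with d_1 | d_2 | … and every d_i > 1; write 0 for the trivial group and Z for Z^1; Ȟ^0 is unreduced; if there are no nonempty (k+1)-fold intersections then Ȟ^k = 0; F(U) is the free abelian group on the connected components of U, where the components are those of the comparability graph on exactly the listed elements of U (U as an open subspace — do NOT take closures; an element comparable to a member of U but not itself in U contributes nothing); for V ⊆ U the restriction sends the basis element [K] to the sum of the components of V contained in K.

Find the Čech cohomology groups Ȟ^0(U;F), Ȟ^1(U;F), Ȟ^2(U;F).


nerve of the cover:
  A1={{q},{t},{p,q},{p,t},{q,r},{q,t},{q,u},{r,t},{p,q,r},{p,q,u},{p,r,t}} A2={{p},{t},{p,q},{p,r},{p,s},{p,t},{p,u},{q,t},{r,t},{p,q,r},{p,q,u},{p,r,t},{p,s,u}} A3={{r},{s},{t},{u},{p,r},{p,s},{p,t},{p,u},{q,r},{q,t},{q,u},{r,s},{r,t},{s,u},{p,q,r},{p,q,u},{p,r,t},{p,s,u}} A4={{q},{s},{p,q},{p,s},{q,r},{q,t},{q,u},{r,s},{s,u},{p,q,r},{p,q,u},{p,s,u}}
  A12={{t},{p,q},{p,t},{q,t},{r,t},{p,q,r},{p,q,u},{p,r,t}} A13={{t},{p,t},{q,r},{q,t},{q,u},{r,t},{p,q,r},{p,q,u},{p,r,t}} A14={{q},{p,q},{q,r},{q,t},{q,u},{p,q,r},{p,q,u}} A23={{t},{p,r},{p,s},{p,t},{p,u},{q,t},{r,t},{p,q,r},{p,q,u},{p,r,t},{p,s,u}} A24={{p,q},{p,s},{q,t},{p,q,r},{p,q,u},{p,s,u}} A34={{s},{p,s},{q,r},{q,t},{q,u},{r,s},{s,u},{p,q,r},{p,q,u},{p,s,u}}
  A123={{t},{p,t},{q,t},{r,t},{p,q,r},{p,q,u},{p,r,t}} A124={{p,q},{q,t},{p,q,r},{p,q,u}} A134={{q,r},{q,t},{q,u},{p,q,r},{p,q,u}} A234={{p,s},{q,t},{p,q,r},{p,q,u},{p,s,u}}
  A1234={{q,t},{p,q,r},{p,q,u}}
components per intersection:
  A1: {{q},{t},{p,q},{p,t},{q,r},{q,t},{q,u},{r,t},{p,q,r},{p,q,u},{p,r,t}}
  A2: {{p},{t},{p,q},{p,r},{p,s},{p,t},{p,u},{q,t},{r,t},{p,q,r},{p,q,u},{p,r,t},{p,s,u}}
  A3: {{r},{s},{t},{u},{p,r},{p,s},{p,t},{p,u},{q,r},{q,t},{q,u},{r,s},{r,t},{s,u},{p,q,r},{p,q,u},{p,r,t},{p,s,u}}
  A4: {{q},{p,q},{q,r},{q,t},{q,u},{p,q,r},{p,q,u}} {{s},{p,s},{r,s},{s,u},{p,s,u}}
  A12: {{t},{p,t},{q,t},{r,t},{p,r,t}} {{p,q},{p,q,r},{p,q,u}}
  A13: {{t},{p,t},{q,t},{r,t},{p,r,t}} {{q,r},{p,q,r}} {{q,u},{p,q,u}}
  A14: {{q},{p,q},{q,r},{q,t},{q,u},{p,q,r},{p,q,u}}
  A23: {{t},{p,r},{p,t},{q,t},{r,t},{p,q,r},{p,r,t}} {{p,s},{p,u},{p,q,u},{p,s,u}}
  A24: {{p,q},{p,q,r},{p,q,u}} {{p,s},{p,s,u}} {{q,t}}
  A34: {{s},{p,s},{r,s},{s,u},{p,s,u}} {{q,r},{p,q,r}} {{q,t}} {{q,u},{p,q,u}}
  A123: {{t},{p,t},{q,t},{r,t},{p,r,t}} {{p,q,r}} {{p,q,u}}
  A124: {{p,q},{p,q,r},{p,q,u}} {{q,t}}
  A134: {{q,r},{p,q,r}} {{q,t}} {{q,u},{p,q,u}}
  A234: {{p,s},{p,s,u}} {{q,t}} {{p,q,r}} {{p,q,u}}
  A1234: {{q,t}} {{p,q,r}} {{p,q,u}}
C dims 5,15,12,3; δ0: rk 4, SNF 1^4; δ1: rk 9, SNF 1^9; δ2: rk 3, SNF 1^3
Ȟ^0 = (5 − 4) − 0 = 1, so Ȟ^0 ≅ Z
Ȟ^1 = (15 − 9) − 4 = 2, so Ȟ^1 ≅ Z^2
Ȟ^2 = (12 − 3) − 9 = 0, so Ȟ^2 ≅ 0

Ȟ^0 = Z, Ȟ^1 = Z^2, Ȟ^2 = 0


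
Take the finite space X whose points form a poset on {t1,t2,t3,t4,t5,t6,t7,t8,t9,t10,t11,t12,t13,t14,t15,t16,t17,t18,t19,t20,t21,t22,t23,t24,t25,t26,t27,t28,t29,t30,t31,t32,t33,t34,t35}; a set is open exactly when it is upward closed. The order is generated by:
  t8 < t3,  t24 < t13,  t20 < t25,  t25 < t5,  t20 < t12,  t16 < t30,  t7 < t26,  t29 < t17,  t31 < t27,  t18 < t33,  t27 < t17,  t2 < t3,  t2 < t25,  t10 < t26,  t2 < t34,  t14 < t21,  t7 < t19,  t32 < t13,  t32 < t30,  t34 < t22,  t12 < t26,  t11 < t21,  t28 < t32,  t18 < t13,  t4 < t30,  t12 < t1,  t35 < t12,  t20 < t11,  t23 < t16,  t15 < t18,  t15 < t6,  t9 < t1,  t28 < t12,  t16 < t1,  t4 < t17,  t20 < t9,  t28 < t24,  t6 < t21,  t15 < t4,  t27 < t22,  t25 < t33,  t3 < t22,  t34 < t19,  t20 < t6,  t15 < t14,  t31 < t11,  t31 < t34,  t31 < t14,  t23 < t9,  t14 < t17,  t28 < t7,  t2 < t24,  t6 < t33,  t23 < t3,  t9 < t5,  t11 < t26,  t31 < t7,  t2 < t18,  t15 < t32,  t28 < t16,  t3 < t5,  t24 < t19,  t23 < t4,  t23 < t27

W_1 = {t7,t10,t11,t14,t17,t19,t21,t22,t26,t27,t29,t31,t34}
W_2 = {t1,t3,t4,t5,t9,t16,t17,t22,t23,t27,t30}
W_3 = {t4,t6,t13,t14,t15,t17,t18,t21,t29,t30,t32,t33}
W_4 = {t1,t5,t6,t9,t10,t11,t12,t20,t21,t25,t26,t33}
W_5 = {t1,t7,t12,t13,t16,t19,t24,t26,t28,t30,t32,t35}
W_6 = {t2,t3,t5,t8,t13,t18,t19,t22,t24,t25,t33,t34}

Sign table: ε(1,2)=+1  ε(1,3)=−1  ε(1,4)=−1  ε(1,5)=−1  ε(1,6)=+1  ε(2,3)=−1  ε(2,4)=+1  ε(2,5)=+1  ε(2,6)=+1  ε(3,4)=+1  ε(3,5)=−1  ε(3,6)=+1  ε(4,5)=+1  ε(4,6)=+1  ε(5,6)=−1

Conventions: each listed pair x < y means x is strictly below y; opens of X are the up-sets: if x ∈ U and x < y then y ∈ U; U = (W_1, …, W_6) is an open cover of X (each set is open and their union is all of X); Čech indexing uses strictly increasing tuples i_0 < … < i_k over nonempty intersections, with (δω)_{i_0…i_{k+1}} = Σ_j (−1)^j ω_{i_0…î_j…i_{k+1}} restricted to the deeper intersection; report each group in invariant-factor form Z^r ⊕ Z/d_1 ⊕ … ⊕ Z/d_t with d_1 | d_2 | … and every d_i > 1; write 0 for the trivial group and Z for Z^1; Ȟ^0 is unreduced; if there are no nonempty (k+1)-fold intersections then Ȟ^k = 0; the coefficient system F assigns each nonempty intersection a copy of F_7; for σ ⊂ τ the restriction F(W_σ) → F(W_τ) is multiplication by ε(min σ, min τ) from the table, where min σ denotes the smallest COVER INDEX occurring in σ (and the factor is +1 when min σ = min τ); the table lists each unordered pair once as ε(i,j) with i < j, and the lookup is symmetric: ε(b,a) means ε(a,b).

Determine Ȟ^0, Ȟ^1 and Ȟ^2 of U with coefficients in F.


nerve simplices:
  W12={t17,t22,t27} W13={t14,t17,t21,t29} W14={t10,t11,t21,t26} W15={t7,t19,t26} W16={t19,t22,t34} W23={t4,t17,t30} W24={t1,t5,t9} W25={t1,t16,t30} W26={t3,t5,t22} W34={t6,t21,t33} W35={t13,t30,t32} W36={t13,t18,t33} W45={t1,t12,t26} W46={t5,t25,t33} W56={t13,t19,t24}
  W123={t17} W126={t22} W134={t21} W145={t26} W156={t19} W235={t30} W245={t1} W246={t5} W346={t33} W356={t13}
C dims 6,15,10; δ0: rk_F7 6; δ1: rk_F7 9
degree 0: 6−6−0 = 0 → Ȟ^0 ≅ 0
degree 1: 15−9−6 = 0 → Ȟ^1 ≅ 0
degree 2: 10−0−9 = 1 → Ȟ^2 ≅ Z/7

Ȟ^0(U;F) ≅ 0,  Ȟ^1(U;F) ≅ 0,  Ȟ^2(U;F) ≅ Z/7


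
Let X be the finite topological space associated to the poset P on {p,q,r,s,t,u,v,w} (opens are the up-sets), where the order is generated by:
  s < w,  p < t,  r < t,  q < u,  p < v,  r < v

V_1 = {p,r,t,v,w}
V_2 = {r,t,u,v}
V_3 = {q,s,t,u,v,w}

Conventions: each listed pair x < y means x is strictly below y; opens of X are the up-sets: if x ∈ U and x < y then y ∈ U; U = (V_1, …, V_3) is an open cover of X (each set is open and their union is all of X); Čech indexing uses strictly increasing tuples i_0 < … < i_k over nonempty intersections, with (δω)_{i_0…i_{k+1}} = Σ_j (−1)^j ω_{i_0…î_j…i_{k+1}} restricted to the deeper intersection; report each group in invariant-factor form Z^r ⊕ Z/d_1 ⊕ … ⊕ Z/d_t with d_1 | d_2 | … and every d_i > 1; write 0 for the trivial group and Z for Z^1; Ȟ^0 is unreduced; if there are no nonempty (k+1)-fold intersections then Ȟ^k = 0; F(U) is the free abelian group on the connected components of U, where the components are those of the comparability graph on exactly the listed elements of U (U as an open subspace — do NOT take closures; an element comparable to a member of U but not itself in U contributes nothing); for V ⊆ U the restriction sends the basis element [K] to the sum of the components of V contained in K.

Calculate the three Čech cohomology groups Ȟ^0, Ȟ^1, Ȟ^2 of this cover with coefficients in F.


nerve of the cover:
  V12={r,t,v} V13={t,v,w} V23={t,u,v}
  V123={t,v}
components per intersection:
  V1: {p,r,t,v} {w}
  V2: {r,t,v} {u}
  V3: {q,u} {s,w} {t} {v}
  V12: {r,t,v}
  V13: {t} {v} {w}
  V23: {t} {u} {v}
  V123: {t} {v}
C dims 8,7,2; δ0: rk 5, SNF 1^5; δ1: rk 2, SNF 1^2
Ȟ^0 = (8 − 5) − 0 = 3, so Ȟ^0 ≅ Z^3
Ȟ^1 = (7 − 2) − 5 = 0, so Ȟ^1 ≅ 0
Ȟ^2 = (2 − 0) − 2 = 0, so Ȟ^2 ≅ 0

Ȟ^0 = Z^3; Ȟ^1 = 0; Ȟ^2 = 0


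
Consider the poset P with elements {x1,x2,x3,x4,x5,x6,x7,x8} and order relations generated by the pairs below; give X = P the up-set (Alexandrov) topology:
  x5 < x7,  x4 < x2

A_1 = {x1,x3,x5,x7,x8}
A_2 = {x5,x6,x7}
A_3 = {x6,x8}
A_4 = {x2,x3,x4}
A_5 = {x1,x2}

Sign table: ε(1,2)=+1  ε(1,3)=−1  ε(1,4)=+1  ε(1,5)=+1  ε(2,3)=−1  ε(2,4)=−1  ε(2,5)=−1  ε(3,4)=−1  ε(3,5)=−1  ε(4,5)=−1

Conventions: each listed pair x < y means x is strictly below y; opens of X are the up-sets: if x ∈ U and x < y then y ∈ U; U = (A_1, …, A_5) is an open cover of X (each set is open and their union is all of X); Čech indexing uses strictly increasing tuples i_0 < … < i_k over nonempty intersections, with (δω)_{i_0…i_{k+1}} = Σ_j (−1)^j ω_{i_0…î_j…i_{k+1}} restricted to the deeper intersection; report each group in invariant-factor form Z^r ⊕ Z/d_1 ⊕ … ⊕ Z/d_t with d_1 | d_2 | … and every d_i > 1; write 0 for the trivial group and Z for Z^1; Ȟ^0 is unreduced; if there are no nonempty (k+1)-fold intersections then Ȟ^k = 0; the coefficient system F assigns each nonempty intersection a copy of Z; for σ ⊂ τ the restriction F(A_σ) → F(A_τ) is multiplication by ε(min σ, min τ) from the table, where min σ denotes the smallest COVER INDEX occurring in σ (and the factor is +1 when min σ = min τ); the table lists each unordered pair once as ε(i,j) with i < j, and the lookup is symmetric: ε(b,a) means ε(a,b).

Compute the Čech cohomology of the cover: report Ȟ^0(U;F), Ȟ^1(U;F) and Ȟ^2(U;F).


Ȟ^0 = 0, Ȟ^1 = Z ⊕ Z/2 and Ȟ^2 = 0

nerve of the cover:
  A12={x5,x7} A13={x8} A14={x3} A15={x1} A23={x6} A45={x2}
C dims 5,6; δ0: rk 5, SNF 1^4·2
Ȟ^0 = (5 − 5) − 0 = 0, so Ȟ^0 ≅ 0
Ȟ^1 = (6 − 0) − 5 = 1 plus torsion [2], so Ȟ^1 ≅ Z ⊕ Z/2
Ȟ^2 = (0 − 0) − 0 = 0, so Ȟ^2 ≅ 0


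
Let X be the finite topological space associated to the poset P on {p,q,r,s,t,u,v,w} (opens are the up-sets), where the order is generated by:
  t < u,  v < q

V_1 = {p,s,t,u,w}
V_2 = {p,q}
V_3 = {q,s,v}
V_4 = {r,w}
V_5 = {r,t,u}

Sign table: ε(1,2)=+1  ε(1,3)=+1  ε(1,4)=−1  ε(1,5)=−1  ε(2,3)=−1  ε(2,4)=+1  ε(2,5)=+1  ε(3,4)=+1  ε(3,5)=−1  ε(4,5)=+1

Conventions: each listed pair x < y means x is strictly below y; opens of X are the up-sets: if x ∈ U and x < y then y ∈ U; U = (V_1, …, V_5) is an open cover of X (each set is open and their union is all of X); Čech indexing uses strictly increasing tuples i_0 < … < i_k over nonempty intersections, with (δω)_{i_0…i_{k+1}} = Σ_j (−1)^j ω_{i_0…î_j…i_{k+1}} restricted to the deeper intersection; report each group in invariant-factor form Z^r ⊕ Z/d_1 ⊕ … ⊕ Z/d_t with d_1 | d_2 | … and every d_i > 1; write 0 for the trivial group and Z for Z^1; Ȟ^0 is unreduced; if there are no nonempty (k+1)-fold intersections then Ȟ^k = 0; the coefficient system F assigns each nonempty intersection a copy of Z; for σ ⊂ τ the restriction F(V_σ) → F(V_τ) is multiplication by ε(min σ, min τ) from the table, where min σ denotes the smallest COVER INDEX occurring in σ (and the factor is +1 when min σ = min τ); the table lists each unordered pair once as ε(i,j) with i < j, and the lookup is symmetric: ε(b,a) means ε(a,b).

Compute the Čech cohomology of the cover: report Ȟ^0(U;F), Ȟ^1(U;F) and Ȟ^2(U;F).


Ȟ^0 ≅ 0,  Ȟ^1 ≅ Z ⊕ Z/2,  Ȟ^2 ≅ 0

nonempty overlaps:
  V12={p} V13={s} V14={w} V15={t,u} V23={q} V45={r}
C dims 5,6; δ0: rk 5, SNF 1^4·2
degree 0: 5−5−0 = 0 → Ȟ^0 ≅ 0
degree 1: 6−0−5 = 1 plus torsion [2] → Ȟ^1 ≅ Z ⊕ Z/2
degree 2: 0−0−0 = 0 → Ȟ^2 ≅ 0


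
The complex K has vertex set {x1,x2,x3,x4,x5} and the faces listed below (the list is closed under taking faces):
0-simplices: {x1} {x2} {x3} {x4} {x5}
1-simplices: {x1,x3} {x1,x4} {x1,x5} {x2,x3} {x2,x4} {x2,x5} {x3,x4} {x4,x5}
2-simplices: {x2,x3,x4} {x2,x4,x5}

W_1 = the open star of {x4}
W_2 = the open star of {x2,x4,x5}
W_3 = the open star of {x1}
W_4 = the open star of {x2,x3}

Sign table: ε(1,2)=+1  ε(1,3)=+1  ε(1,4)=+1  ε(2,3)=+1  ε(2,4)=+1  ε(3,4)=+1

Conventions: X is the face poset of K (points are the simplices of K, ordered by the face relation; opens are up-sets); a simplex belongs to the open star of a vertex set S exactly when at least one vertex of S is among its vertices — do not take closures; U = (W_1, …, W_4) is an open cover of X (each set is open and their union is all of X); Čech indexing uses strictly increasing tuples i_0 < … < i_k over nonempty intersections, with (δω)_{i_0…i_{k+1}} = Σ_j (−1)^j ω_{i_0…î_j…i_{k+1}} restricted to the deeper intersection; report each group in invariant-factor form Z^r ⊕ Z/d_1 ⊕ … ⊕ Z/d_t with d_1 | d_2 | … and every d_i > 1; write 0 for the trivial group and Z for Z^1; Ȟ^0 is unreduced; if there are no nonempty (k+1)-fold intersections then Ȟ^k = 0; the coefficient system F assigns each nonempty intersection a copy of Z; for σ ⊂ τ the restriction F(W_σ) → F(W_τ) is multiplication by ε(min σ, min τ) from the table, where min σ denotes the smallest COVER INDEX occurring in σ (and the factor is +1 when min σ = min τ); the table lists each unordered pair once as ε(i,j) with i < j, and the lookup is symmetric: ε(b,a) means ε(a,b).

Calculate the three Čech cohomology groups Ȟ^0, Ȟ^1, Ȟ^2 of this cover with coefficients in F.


intersection data:
  W1={{x4},{x1,x4},{x2,x4},{x3,x4},{x4,x5},{x2,x3,x4},{x2,x4,x5}} W2={{x2},{x4},{x5},{x1,x4},{x1,x5},{x2,x3},{x2,x4},{x2,x5},{x3,x4},{x4,x5},{x2,x3,x4},{x2,x4,x5}} W3={{x1},{x1,x3},{x1,x4},{x1,x5}} W4={{x2},{x3},{x1,x3},{x2,x3},{x2,x4},{x2,x5},{x3,x4},{x2,x3,x4},{x2,x4,x5}}
  W12={{x4},{x1,x4},{x2,x4},{x3,x4},{x4,x5},{x2,x3,x4},{x2,x4,x5}} W13={{x1,x4}} W14={{x2,x4},{x3,x4},{x2,x3,x4},{x2,x4,x5}} W23={{x1,x4},{x1,x5}} W24={{x2},{x2,x3},{x2,x4},{x2,x5},{x3,x4},{x2,x3,x4},{x2,x4,x5}} W34={{x1,x3}}
  W123={{x1,x4}} W124={{x2,x4},{x3,x4},{x2,x3,x4},{x2,x4,x5}}
C dims 4,6,2; δ0: rk 3, SNF 1^3; δ1: rk 2, SNF 1^2
Ȟ^0 = (4 − 3) − 0 = 1, so Ȟ^0 ≅ Z
Ȟ^1 = (6 − 2) − 3 = 1, so Ȟ^1 ≅ Z
Ȟ^2 = (2 − 0) − 2 = 0, so Ȟ^2 ≅ 0

Ȟ^0(U;F) ≅ Z; Ȟ^1(U;F) ≅ Z; Ȟ^2(U;F) ≅ 0


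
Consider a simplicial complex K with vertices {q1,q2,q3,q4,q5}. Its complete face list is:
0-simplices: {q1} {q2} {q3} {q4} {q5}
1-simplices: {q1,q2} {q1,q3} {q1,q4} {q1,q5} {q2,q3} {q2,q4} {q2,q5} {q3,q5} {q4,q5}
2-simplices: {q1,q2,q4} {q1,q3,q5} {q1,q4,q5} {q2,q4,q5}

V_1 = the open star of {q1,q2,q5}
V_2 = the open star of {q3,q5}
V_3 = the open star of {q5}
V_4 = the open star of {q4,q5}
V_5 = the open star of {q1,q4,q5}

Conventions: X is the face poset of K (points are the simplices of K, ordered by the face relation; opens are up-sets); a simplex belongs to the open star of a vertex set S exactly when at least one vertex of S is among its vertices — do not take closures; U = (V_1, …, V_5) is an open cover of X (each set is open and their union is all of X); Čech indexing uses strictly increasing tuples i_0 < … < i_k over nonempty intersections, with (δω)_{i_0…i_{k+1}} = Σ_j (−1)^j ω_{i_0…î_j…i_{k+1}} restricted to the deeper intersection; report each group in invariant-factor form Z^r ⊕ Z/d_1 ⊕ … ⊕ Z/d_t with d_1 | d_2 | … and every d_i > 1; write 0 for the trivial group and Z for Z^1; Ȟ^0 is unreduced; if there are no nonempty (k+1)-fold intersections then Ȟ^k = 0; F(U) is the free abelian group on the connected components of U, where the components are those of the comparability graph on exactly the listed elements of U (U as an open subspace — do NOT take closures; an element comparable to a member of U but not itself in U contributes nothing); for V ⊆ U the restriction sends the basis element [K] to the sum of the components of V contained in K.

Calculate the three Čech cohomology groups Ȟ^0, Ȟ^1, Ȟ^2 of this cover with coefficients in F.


nerve of the cover:
  V1={{q1},{q2},{q5},{q1,q2},{q1,q3},{q1,q4},{q1,q5},{q2,q3},{q2,q4},{q2,q5},{q3,q5},{q4,q5},{q1,q2,q4},{q1,q3,q5},{q1,q4,q5},{q2,q4,q5}} V2={{q3},{q5},{q1,q3},{q1,q5},{q2,q3},{q2,q5},{q3,q5},{q4,q5},{q1,q3,q5},{q1,q4,q5},{q2,q4,q5}} V3={{q5},{q1,q5},{q2,q5},{q3,q5},{q4,q5},{q1,q3,q5},{q1,q4,q5},{q2,q4,q5}} V4={{q4},{q5},{q1,q4},{q1,q5},{q2,q4},{q2,q5},{q3,q5},{q4,q5},{q1,q2,q4},{q1,q3,q5},{q1,q4,q5},{q2,q4,q5}} V5={{q1},{q4},{q5},{q1,q2},{q1,q3},{q1,q4},{q1,q5},{q2,q4},{q2,q5},{q3,q5},{q4,q5},{q1,q2,q4},{q1,q3,q5},{q1,q4,q5},{q2,q4,q5}}
  V12={{q5},{q1,q3},{q1,q5},{q2,q3},{q2,q5},{q3,q5},{q4,q5},{q1,q3,q5},{q1,q4,q5},{q2,q4,q5}} V13={{q5},{q1,q5},{q2,q5},{q3,q5},{q4,q5},{q1,q3,q5},{q1,q4,q5},{q2,q4,q5}} V14={{q5},{q1,q4},{q1,q5},{q2,q4},{q2,q5},{q3,q5},{q4,q5},{q1,q2,q4},{q1,q3,q5},{q1,q4,q5},{q2,q4,q5}} V15={{q1},{q5},{q1,q2},{q1,q3},{q1,q4},{q1,q5},{q2,q4},{q2,q5},{q3,q5},{q4,q5},{q1,q2,q4},{q1,q3,q5},{q1,q4,q5},{q2,q4,q5}} V23={{q5},{q1,q5},{q2,q5},{q3,q5},{q4,q5},{q1,q3,q5},{q1,q4,q5},{q2,q4,q5}} V24={{q5},{q1,q5},{q2,q5},{q3,q5},{q4,q5},{q1,q3,q5},{q1,q4,q5},{q2,q4,q5}} V25={{q5},{q1,q3},{q1,q5},{q2,q5},{q3,q5},{q4,q5},{q1,q3,q5},{q1,q4,q5},{q2,q4,q5}} V34={{q5},{q1,q5},{q2,q5},{q3,q5},{q4,q5},{q1,q3,q5},{q1,q4,q5},{q2,q4,q5}} V35={{q5},{q1,q5},{q2,q5},{q3,q5},{q4,q5},{q1,q3,q5},{q1,q4,q5},{q2,q4,q5}} V45={{q4},{q5},{q1,q4},{q1,q5},{q2,q4},{q2,q5},{q3,q5},{q4,q5},{q1,q2,q4},{q1,q3,q5},{q1,q4,q5},{q2,q4,q5}}
  V123={{q5},{q1,q5},{q2,q5},{q3,q5},{q4,q5},{q1,q3,q5},{q1,q4,q5},{q2,q4,q5}} V124={{q5},{q1,q5},{q2,q5},{q3,q5},{q4,q5},{q1,q3,q5},{q1,q4,q5},{q2,q4,q5}} V125={{q5},{q1,q3},{q1,q5},{q2,q5},{q3,q5},{q4,q5},{q1,q3,q5},{q1,q4,q5},{q2,q4,q5}} V134={{q5},{q1,q5},{q2,q5},{q3,q5},{q4,q5},{q1,q3,q5},{q1,q4,q5},{q2,q4,q5}} V135={{q5},{q1,q5},{q2,q5},{q3,q5},{q4,q5},{q1,q3,q5},{q1,q4,q5},{q2,q4,q5}} V145={{q5},{q1,q4},{q1,q5},{q2,q4},{q2,q5},{q3,q5},{q4,q5},{q1,q2,q4},{q1,q3,q5},{q1,q4,q5},{q2,q4,q5}} V234={{q5},{q1,q5},{q2,q5},{q3,q5},{q4,q5},{q1,q3,q5},{q1,q4,q5},{q2,q4,q5}} V235={{q5},{q1,q5},{q2,q5},{q3,q5},{q4,q5},{q1,q3,q5},{q1,q4,q5},{q2,q4,q5}} V245={{q5},{q1,q5},{q2,q5},{q3,q5},{q4,q5},{q1,q3,q5},{q1,q4,q5},{q2,q4,q5}} V345={{q5},{q1,q5},{q2,q5},{q3,q5},{q4,q5},{q1,q3,q5},{q1,q4,q5},{q2,q4,q5}}
  V1234={{q5},{q1,q5},{q2,q5},{q3,q5},{q4,q5},{q1,q3,q5},{q1,q4,q5},{q2,q4,q5}} V1235={{q5},{q1,q5},{q2,q5},{q3,q5},{q4,q5},{q1,q3,q5},{q1,q4,q5},{q2,q4,q5}} V1245={{q5},{q1,q5},{q2,q5},{q3,q5},{q4,q5},{q1,q3,q5},{q1,q4,q5},{q2,q4,q5}} V1345={{q5},{q1,q5},{q2,q5},{q3,q5},{q4,q5},{q1,q3,q5},{q1,q4,q5},{q2,q4,q5}} V2345={{q5},{q1,q5},{q2,q5},{q3,q5},{q4,q5},{q1,q3,q5},{q1,q4,q5},{q2,q4,q5}}
  V12345={{q5},{q1,q5},{q2,q5},{q3,q5},{q4,q5},{q1,q3,q5},{q1,q4,q5},{q2,q4,q5}}
components per intersection:
  V1: {{q1},{q2},{q5},{q1,q2},{q1,q3},{q1,q4},{q1,q5},{q2,q3},{q2,q4},{q2,q5},{q3,q5},{q4,q5},{q1,q2,q4},{q1,q3,q5},{q1,q4,q5},{q2,q4,q5}}
  V2: {{q3},{q5},{q1,q3},{q1,q5},{q2,q3},{q2,q5},{q3,q5},{q4,q5},{q1,q3,q5},{q1,q4,q5},{q2,q4,q5}}
  V3: {{q5},{q1,q5},{q2,q5},{q3,q5},{q4,q5},{q1,q3,q5},{q1,q4,q5},{q2,q4,q5}}
  V4: {{q4},{q5},{q1,q4},{q1,q5},{q2,q4},{q2,q5},{q3,q5},{q4,q5},{q1,q2,q4},{q1,q3,q5},{q1,q4,q5},{q2,q4,q5}}
  V5: {{q1},{q4},{q5},{q1,q2},{q1,q3},{q1,q4},{q1,q5},{q2,q4},{q2,q5},{q3,q5},{q4,q5},{q1,q2,q4},{q1,q3,q5},{q1,q4,q5},{q2,q4,q5}}
  V12: {{q5},{q1,q3},{q1,q5},{q2,q5},{q3,q5},{q4,q5},{q1,q3,q5},{q1,q4,q5},{q2,q4,q5}} {{q2,q3}}
  V13: {{q5},{q1,q5},{q2,q5},{q3,q5},{q4,q5},{q1,q3,q5},{q1,q4,q5},{q2,q4,q5}}
  V14: {{q5},{q1,q4},{q1,q5},{q2,q4},{q2,q5},{q3,q5},{q4,q5},{q1,q2,q4},{q1,q3,q5},{q1,q4,q5},{q2,q4,q5}}
  V15: {{q1},{q5},{q1,q2},{q1,q3},{q1,q4},{q1,q5},{q2,q4},{q2,q5},{q3,q5},{q4,q5},{q1,q2,q4},{q1,q3,q5},{q1,q4,q5},{q2,q4,q5}}
  V23: {{q5},{q1,q5},{q2,q5},{q3,q5},{q4,q5},{q1,q3,q5},{q1,q4,q5},{q2,q4,q5}}
  V24: {{q5},{q1,q5},{q2,q5},{q3,q5},{q4,q5},{q1,q3,q5},{q1,q4,q5},{q2,q4,q5}}
  V25: {{q5},{q1,q3},{q1,q5},{q2,q5},{q3,q5},{q4,q5},{q1,q3,q5},{q1,q4,q5},{q2,q4,q5}}
  V34: {{q5},{q1,q5},{q2,q5},{q3,q5},{q4,q5},{q1,q3,q5},{q1,q4,q5},{q2,q4,q5}}
  V35: {{q5},{q1,q5},{q2,q5},{q3,q5},{q4,q5},{q1,q3,q5},{q1,q4,q5},{q2,q4,q5}}
  V45: {{q4},{q5},{q1,q4},{q1,q5},{q2,q4},{q2,q5},{q3,q5},{q4,q5},{q1,q2,q4},{q1,q3,q5},{q1,q4,q5},{q2,q4,q5}}
  V123: {{q5},{q1,q5},{q2,q5},{q3,q5},{q4,q5},{q1,q3,q5},{q1,q4,q5},{q2,q4,q5}}
  V124: {{q5},{q1,q5},{q2,q5},{q3,q5},{q4,q5},{q1,q3,q5},{q1,q4,q5},{q2,q4,q5}}
  V125: {{q5},{q1,q3},{q1,q5},{q2,q5},{q3,q5},{q4,q5},{q1,q3,q5},{q1,q4,q5},{q2,q4,q5}}
  V134: {{q5},{q1,q5},{q2,q5},{q3,q5},{q4,q5},{q1,q3,q5},{q1,q4,q5},{q2,q4,q5}}
  V135: {{q5},{q1,q5},{q2,q5},{q3,q5},{q4,q5},{q1,q3,q5},{q1,q4,q5},{q2,q4,q5}}
  V145: {{q5},{q1,q4},{q1,q5},{q2,q4},{q2,q5},{q3,q5},{q4,q5},{q1,q2,q4},{q1,q3,q5},{q1,q4,q5},{q2,q4,q5}}
  V234: {{q5},{q1,q5},{q2,q5},{q3,q5},{q4,q5},{q1,q3,q5},{q1,q4,q5},{q2,q4,q5}}
  V235: {{q5},{q1,q5},{q2,q5},{q3,q5},{q4,q5},{q1,q3,q5},{q1,q4,q5},{q2,q4,q5}}
  V245: {{q5},{q1,q5},{q2,q5},{q3,q5},{q4,q5},{q1,q3,q5},{q1,q4,q5},{q2,q4,q5}}
  V345: {{q5},{q1,q5},{q2,q5},{q3,q5},{q4,q5},{q1,q3,q5},{q1,q4,q5},{q2,q4,q5}}
  V1234: {{q5},{q1,q5},{q2,q5},{q3,q5},{q4,q5},{q1,q3,q5},{q1,q4,q5},{q2,q4,q5}}
  V1235: {{q5},{q1,q5},{q2,q5},{q3,q5},{q4,q5},{q1,q3,q5},{q1,q4,q5},{q2,q4,q5}}
  V1245: {{q5},{q1,q5},{q2,q5},{q3,q5},{q4,q5},{q1,q3,q5},{q1,q4,q5},{q2,q4,q5}}
  V1345: {{q5},{q1,q5},{q2,q5},{q3,q5},{q4,q5},{q1,q3,q5},{q1,q4,q5},{q2,q4,q5}}
  V2345: {{q5},{q1,q5},{q2,q5},{q3,q5},{q4,q5},{q1,q3,q5},{q1,q4,q5},{q2,q4,q5}}
  V12345: {{q5},{q1,q5},{q2,q5},{q3,q5},{q4,q5},{q1,q3,q5},{q1,q4,q5},{q2,q4,q5}}
C dims 5,11,10,5; δ0: rk 4, SNF 1^4; δ1: rk 6, SNF 1^6; δ2: rk 4, SNF 1^4
Ȟ^0 = (5 − 4) − 0 = 1, so Ȟ^0 ≅ Z
Ȟ^1 = (11 − 6) − 4 = 1, so Ȟ^1 ≅ Z
Ȟ^2 = (10 − 4) − 6 = 0, so Ȟ^2 ≅ 0

Ȟ^0 ≅ Z, Ȟ^1 ≅ Z, Ȟ^2 ≅ 0


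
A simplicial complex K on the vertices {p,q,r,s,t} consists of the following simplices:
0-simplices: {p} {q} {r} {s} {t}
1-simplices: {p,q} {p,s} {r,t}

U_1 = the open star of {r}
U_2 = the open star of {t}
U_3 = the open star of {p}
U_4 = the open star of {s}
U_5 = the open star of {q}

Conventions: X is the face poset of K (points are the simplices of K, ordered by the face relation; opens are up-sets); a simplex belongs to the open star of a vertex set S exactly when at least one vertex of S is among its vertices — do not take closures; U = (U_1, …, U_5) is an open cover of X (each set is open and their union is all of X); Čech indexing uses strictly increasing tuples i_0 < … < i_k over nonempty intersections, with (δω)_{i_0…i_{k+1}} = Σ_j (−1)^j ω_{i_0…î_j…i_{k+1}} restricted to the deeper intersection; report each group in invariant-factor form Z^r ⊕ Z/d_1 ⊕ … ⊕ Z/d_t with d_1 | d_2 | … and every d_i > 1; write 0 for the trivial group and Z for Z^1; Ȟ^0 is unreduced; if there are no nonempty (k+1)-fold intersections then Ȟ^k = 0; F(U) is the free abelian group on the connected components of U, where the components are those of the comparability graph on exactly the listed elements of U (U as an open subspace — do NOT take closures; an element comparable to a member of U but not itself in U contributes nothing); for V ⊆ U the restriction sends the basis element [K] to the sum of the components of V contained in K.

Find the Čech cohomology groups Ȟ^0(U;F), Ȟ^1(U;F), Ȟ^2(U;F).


Ȟ^0 = Z^2, Ȟ^1 = 0 and Ȟ^2 = 0

nerve of the cover:
  U1={{r},{r,t}} U2={{t},{r,t}} U3={{p},{p,q},{p,s}} U4={{s},{p,s}} U5={{q},{p,q}}
  U12={{r,t}} U34={{p,s}} U35={{p,q}}
components per intersection:
  U1: {{r},{r,t}}
  U2: {{t},{r,t}}
  U3: {{p},{p,q},{p,s}}
  U4: {{s},{p,s}}
  U5: {{q},{p,q}}
  U12: {{r,t}}
  U34: {{p,s}}
  U35: {{p,q}}
C dims 5,3; δ0: rk 3, SNF 1^3
Ȟ^0 = (5 − 3) − 0 = 2, so Ȟ^0 ≅ Z^2
Ȟ^1 = (3 − 0) − 3 = 0, so Ȟ^1 ≅ 0
Ȟ^2 = (0 − 0) − 0 = 0, so Ȟ^2 ≅ 0


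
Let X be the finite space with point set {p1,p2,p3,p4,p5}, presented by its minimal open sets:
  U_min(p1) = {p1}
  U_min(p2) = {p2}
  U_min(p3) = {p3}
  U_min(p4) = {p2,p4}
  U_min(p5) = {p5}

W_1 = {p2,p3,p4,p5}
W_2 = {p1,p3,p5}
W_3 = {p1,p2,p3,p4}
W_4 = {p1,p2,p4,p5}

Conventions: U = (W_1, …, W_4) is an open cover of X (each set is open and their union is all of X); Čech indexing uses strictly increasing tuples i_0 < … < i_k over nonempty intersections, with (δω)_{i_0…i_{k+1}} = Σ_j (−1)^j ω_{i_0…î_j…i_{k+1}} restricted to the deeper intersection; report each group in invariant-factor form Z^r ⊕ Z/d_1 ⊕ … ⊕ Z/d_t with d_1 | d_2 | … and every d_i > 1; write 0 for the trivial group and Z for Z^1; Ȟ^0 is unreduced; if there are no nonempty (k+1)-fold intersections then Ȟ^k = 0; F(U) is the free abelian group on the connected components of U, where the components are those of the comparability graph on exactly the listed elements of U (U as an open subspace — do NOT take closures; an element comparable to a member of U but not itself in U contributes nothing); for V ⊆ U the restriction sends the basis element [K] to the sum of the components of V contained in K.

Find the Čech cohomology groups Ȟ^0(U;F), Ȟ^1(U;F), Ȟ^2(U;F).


Ȟ^0 ≅ Z^4, Ȟ^1 ≅ 0 and Ȟ^2 ≅ 0

nerve of the cover:
  W12={p3,p5} W13={p2,p3,p4} W14={p2,p4,p5} W23={p1,p3} W24={p1,p5} W34={p1,p2,p4}
  W123={p3} W124={p5} W134={p2,p4} W234={p1}
components per intersection:
  W1: {p2,p4} {p3} {p5}
  W2: {p1} {p3} {p5}
  W3: {p1} {p2,p4} {p3}
  W4: {p1} {p2,p4} {p5}
  W12: {p3} {p5}
  W13: {p2,p4} {p3}
  W14: {p2,p4} {p5}
  W23: {p1} {p3}
  W24: {p1} {p5}
  W34: {p1} {p2,p4}
  W123: {p3}
  W124: {p5}
  W134: {p2,p4}
  W234: {p1}
C dims 12,12,4; δ0: rk 8, SNF 1^8; δ1: rk 4, SNF 1^4
Ȟ^0 = (12 − 8) − 0 = 4, so Ȟ^0 ≅ Z^4
Ȟ^1 = (12 − 4) − 8 = 0, so Ȟ^1 ≅ 0
Ȟ^2 = (4 − 0) − 4 = 0, so Ȟ^2 ≅ 0


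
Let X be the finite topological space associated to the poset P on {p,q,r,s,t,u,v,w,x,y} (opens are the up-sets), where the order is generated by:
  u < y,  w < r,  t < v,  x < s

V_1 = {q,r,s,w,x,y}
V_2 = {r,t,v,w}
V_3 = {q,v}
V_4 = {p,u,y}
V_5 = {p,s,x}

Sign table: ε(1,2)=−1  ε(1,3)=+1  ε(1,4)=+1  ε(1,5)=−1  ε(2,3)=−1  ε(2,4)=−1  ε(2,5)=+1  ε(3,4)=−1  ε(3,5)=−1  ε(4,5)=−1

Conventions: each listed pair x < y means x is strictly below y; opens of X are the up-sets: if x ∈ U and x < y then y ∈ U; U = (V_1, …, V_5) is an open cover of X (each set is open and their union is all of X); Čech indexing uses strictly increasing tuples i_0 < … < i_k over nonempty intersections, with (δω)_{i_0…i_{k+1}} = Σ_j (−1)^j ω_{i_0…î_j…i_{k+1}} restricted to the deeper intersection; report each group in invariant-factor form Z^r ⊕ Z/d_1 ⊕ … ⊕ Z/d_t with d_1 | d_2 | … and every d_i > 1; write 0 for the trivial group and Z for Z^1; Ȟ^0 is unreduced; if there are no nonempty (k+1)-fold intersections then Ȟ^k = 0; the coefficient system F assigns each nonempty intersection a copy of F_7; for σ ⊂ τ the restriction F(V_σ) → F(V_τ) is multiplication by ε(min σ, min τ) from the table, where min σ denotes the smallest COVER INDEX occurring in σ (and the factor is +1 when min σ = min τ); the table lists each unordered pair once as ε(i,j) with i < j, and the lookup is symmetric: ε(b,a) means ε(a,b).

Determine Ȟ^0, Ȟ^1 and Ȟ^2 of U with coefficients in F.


nerve simplices:
  V12={r,w} V13={q} V14={y} V15={s,x} V23={v} V45={p}
C dims 5,6; δ0: rk_F7 4
degree 0: 5−4−0 = 1 → Ȟ^0 ≅ Z/7
degree 1: 6−0−4 = 2 → Ȟ^1 ≅ Z/7 ⊕ Z/7
degree 2: 0−0−0 = 0 → Ȟ^2 ≅ 0

Ȟ^0(U;F) ≅ Z/7,  Ȟ^1(U;F) ≅ Z/7 ⊕ Z/7,  Ȟ^2(U;F) ≅ 0


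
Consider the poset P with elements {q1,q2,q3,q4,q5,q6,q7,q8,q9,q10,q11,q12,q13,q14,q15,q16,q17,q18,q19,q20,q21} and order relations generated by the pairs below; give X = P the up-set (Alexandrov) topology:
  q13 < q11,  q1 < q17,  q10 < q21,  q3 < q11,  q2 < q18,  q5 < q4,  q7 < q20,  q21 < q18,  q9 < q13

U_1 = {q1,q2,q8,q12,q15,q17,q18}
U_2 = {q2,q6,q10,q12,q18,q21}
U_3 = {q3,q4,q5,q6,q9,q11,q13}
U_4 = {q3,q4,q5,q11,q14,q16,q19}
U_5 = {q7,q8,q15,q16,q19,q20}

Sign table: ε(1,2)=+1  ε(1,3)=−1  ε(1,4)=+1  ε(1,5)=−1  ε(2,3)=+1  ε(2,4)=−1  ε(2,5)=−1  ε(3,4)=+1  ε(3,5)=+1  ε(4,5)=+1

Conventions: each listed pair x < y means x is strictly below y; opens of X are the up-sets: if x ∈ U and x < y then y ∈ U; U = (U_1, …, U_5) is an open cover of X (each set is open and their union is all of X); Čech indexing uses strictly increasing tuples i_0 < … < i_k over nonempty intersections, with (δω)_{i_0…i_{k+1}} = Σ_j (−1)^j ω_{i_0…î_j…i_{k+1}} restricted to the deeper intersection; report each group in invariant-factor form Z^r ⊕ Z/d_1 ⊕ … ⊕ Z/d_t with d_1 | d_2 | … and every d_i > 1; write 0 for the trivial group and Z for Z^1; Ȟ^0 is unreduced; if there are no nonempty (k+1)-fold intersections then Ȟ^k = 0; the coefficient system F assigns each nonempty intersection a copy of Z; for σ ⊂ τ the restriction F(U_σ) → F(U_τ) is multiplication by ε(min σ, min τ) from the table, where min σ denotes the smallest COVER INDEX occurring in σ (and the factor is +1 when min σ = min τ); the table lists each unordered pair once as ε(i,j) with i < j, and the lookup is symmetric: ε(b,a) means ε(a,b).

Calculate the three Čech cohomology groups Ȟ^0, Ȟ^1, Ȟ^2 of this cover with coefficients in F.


nonempty overlaps:
  U12={q2,q12,q18} U15={q8,q15} U23={q6} U34={q3,q4,q5,q11} U45={q16,q19}
C dims 5,5; δ0: rk 5, SNF 1^4·2
degree 0: 5−5−0 = 0 → Ȟ^0 ≅ 0
degree 1: 5−0−5 = 0 plus torsion [2] → Ȟ^1 ≅ Z/2
degree 2: 0−0−0 = 0 → Ȟ^2 ≅ 0

Ȟ^0 ≅ 0,  Ȟ^1 ≅ Z/2,  Ȟ^2 ≅ 0


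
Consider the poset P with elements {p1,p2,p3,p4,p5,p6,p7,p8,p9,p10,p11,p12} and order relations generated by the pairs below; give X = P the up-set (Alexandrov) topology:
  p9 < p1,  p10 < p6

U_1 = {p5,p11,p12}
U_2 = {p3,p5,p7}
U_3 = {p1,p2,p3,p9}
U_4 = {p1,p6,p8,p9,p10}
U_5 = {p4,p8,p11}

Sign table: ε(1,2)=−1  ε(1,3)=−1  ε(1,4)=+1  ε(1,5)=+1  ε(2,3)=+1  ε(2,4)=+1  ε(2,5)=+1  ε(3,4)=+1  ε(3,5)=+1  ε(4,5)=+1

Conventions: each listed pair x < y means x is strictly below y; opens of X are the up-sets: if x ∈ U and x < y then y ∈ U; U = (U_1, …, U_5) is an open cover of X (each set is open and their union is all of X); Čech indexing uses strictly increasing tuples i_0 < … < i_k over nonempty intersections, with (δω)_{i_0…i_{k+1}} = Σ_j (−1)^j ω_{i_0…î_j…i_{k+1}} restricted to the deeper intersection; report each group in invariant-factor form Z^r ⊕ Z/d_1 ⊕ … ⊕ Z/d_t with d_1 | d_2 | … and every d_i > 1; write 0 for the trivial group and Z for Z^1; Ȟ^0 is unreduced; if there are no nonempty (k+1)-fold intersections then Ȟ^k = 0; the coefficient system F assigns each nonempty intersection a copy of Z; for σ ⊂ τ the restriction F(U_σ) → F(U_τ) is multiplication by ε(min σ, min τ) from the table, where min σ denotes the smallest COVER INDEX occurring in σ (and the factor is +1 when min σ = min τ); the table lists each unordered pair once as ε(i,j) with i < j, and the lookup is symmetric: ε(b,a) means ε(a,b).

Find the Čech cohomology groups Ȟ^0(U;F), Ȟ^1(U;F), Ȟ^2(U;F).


nonempty intersections:
  U12={p5} U15={p11} U23={p3} U34={p1,p9} U45={p8}
C dims 5,5; δ0: rk 5, SNF 1^4·2
Ȟ^0: (5−5)−0=0 ⇒ 0
Ȟ^1: (5−0)−5=0 plus torsion [2] ⇒ Z/2
Ȟ^2: (0−0)−0=0 ⇒ 0

Ȟ^0 = 0, Ȟ^1 = Z/2 and Ȟ^2 = 0
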